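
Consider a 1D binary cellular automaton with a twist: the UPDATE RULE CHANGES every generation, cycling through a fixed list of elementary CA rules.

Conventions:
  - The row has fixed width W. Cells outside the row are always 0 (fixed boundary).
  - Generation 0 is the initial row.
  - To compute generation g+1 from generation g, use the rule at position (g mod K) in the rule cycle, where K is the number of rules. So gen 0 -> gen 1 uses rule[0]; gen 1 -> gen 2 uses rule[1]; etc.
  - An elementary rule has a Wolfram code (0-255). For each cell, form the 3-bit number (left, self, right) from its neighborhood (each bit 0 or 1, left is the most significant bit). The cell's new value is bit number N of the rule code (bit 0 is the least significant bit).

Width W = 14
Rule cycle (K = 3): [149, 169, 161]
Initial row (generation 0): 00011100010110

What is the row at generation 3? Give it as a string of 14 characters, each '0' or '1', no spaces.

Gen 0: 00011100010110
Gen 1 (rule 149): 11001011010001
Gen 2 (rule 169): 10000110100100
Gen 3 (rule 161): 00110001000001

Answer: 00110001000001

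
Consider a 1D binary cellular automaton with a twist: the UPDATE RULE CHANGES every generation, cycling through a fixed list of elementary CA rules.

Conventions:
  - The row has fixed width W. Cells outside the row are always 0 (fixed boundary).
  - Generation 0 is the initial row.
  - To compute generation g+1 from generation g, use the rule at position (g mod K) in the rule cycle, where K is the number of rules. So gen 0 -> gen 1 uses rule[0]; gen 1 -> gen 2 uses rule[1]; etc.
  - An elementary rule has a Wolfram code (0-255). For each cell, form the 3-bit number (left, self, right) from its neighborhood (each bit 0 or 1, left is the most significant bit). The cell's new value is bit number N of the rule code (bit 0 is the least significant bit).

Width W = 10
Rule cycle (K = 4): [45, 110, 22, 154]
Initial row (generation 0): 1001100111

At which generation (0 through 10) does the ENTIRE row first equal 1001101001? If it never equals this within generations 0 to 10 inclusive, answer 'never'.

Gen 0: 1001100111
Gen 1 (rule 45): 1001000100
Gen 2 (rule 110): 1011001100
Gen 3 (rule 22): 1000110010
Gen 4 (rule 154): 0101101101
Gen 5 (rule 45): 0111011011
Gen 6 (rule 110): 1101111111
Gen 7 (rule 22): 0000000000
Gen 8 (rule 154): 0000000000
Gen 9 (rule 45): 1111111111
Gen 10 (rule 110): 1000000001

Answer: never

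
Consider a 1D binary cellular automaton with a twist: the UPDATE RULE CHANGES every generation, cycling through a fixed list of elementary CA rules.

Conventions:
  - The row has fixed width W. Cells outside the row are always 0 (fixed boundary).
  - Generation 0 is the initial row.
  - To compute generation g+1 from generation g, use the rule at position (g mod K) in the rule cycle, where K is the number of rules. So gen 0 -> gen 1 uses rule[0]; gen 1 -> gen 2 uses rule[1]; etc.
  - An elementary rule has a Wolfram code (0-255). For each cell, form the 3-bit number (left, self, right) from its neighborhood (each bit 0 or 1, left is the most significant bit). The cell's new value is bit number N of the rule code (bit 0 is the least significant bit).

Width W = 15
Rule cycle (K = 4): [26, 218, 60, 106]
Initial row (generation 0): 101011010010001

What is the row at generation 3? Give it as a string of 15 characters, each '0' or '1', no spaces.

Gen 0: 101011010010001
Gen 1 (rule 26): 000010001101010
Gen 2 (rule 218): 000101011100001
Gen 3 (rule 60): 000111110010001

Answer: 000111110010001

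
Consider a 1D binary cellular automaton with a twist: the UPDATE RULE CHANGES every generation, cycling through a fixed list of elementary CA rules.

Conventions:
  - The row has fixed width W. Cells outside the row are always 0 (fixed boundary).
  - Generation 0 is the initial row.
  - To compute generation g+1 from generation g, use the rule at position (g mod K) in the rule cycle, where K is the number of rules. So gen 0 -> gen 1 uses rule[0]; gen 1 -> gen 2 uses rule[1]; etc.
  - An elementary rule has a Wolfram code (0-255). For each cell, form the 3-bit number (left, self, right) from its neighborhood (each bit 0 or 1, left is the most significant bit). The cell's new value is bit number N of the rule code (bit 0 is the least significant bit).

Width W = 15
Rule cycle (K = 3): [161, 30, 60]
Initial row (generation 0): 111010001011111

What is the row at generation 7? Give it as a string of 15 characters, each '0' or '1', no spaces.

Answer: 000001000000000

Derivation:
Gen 0: 111010001011111
Gen 1 (rule 161): 010100100101110
Gen 2 (rule 30): 110111111101001
Gen 3 (rule 60): 101100000011101
Gen 4 (rule 161): 010001111001010
Gen 5 (rule 30): 111011000111011
Gen 6 (rule 60): 100110100100110
Gen 7 (rule 161): 000001000000000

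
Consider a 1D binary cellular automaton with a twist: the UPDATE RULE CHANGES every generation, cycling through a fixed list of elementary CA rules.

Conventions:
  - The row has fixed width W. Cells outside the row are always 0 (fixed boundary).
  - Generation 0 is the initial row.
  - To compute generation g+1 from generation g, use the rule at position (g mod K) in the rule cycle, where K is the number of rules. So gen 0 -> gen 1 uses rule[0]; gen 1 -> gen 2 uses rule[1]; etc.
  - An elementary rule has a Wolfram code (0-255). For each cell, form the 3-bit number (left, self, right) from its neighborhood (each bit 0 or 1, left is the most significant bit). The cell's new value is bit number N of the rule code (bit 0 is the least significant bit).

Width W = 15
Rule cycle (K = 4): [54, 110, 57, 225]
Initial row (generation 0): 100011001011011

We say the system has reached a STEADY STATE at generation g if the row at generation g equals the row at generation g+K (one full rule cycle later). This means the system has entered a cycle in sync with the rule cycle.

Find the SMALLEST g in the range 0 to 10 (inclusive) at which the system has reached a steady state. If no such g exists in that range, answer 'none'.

Answer: none

Derivation:
Gen 0: 100011001011011
Gen 1 (rule 54): 110100111100100
Gen 2 (rule 110): 111101100101100
Gen 3 (rule 57): 100011010011011
Gen 4 (rule 225): 001001100001101
Gen 5 (rule 54): 011110010010011
Gen 6 (rule 110): 110010110110111
Gen 7 (rule 57): 101001101101100
Gen 8 (rule 225): 010000110110101
Gen 9 (rule 54): 111001001001111
Gen 10 (rule 110): 101011011011001
Gen 11 (rule 57): 010110110110100
Gen 12 (rule 225): 001011011011001
Gen 13 (rule 54): 011100100100111
Gen 14 (rule 110): 110101101101101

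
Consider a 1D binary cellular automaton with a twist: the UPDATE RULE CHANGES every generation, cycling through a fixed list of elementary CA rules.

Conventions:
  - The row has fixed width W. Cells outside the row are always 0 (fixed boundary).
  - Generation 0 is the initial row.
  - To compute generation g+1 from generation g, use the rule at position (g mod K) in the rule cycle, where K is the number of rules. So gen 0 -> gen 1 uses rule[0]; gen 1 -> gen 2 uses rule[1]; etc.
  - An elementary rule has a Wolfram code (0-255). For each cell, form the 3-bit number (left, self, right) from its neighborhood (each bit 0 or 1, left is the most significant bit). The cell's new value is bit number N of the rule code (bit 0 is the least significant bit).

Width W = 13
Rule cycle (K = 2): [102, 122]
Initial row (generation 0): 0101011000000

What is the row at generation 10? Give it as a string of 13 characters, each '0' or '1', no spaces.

Answer: 1110101111010

Derivation:
Gen 0: 0101011000000
Gen 1 (rule 102): 1111101000000
Gen 2 (rule 122): 1000110100000
Gen 3 (rule 102): 1001011100000
Gen 4 (rule 122): 0110110110000
Gen 5 (rule 102): 1011011010000
Gen 6 (rule 122): 0111111101000
Gen 7 (rule 102): 1000000111000
Gen 8 (rule 122): 0100001101100
Gen 9 (rule 102): 1100010110100
Gen 10 (rule 122): 1110101111010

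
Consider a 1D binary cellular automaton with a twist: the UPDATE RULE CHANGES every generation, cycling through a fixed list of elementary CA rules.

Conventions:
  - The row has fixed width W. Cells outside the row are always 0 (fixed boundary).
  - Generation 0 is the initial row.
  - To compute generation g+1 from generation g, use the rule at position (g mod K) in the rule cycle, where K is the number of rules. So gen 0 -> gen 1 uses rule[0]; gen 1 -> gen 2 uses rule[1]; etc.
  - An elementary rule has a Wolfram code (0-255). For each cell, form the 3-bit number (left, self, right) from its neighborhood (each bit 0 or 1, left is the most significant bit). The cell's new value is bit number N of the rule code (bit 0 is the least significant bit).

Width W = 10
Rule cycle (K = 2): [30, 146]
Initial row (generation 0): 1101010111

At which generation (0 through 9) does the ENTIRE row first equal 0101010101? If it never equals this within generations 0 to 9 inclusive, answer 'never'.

Gen 0: 1101010111
Gen 1 (rule 30): 1001010100
Gen 2 (rule 146): 0110000010
Gen 3 (rule 30): 1101000111
Gen 4 (rule 146): 0000101010
Gen 5 (rule 30): 0001101011
Gen 6 (rule 146): 0010000000
Gen 7 (rule 30): 0111000000
Gen 8 (rule 146): 1010100000
Gen 9 (rule 30): 1010110000

Answer: never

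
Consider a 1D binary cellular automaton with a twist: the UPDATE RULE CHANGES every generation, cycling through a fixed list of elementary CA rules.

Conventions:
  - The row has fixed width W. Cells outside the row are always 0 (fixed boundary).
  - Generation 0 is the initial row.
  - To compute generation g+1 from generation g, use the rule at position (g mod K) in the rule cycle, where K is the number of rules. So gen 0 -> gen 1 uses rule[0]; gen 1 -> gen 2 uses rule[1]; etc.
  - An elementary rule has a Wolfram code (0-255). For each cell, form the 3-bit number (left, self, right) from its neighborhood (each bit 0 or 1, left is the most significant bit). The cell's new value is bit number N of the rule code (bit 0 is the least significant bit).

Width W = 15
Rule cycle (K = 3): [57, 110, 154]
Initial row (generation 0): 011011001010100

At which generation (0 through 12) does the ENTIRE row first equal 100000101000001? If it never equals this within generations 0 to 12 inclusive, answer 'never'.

Gen 0: 011011001010100
Gen 1 (rule 57): 010110100101011
Gen 2 (rule 110): 111111101111111
Gen 3 (rule 154): 111111001111110
Gen 4 (rule 57): 100000101000001
Gen 5 (rule 110): 100001111000011
Gen 6 (rule 154): 010011110100110
Gen 7 (rule 57): 001010001010101
Gen 8 (rule 110): 011110011111111
Gen 9 (rule 154): 111101111111110
Gen 10 (rule 57): 100011000000001
Gen 11 (rule 110): 100111000000011
Gen 12 (rule 154): 011110100000110

Answer: 4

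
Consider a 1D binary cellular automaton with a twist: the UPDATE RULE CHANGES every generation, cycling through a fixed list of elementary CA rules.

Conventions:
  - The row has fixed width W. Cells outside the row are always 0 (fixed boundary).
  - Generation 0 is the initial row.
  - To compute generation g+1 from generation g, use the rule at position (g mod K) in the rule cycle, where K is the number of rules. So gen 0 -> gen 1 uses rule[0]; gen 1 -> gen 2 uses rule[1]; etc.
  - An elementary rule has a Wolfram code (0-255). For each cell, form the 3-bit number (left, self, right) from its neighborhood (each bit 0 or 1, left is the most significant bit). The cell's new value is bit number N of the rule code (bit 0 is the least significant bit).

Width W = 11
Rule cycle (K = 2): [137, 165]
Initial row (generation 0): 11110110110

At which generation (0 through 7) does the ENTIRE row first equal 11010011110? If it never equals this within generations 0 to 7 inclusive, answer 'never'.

Gen 0: 11110110110
Gen 1 (rule 137): 11100100100
Gen 2 (rule 165): 01000100101
Gen 3 (rule 137): 00010000000
Gen 4 (rule 165): 11010111111
Gen 5 (rule 137): 10000111110
Gen 6 (rule 165): 10110011100
Gen 7 (rule 137): 00100011001

Answer: never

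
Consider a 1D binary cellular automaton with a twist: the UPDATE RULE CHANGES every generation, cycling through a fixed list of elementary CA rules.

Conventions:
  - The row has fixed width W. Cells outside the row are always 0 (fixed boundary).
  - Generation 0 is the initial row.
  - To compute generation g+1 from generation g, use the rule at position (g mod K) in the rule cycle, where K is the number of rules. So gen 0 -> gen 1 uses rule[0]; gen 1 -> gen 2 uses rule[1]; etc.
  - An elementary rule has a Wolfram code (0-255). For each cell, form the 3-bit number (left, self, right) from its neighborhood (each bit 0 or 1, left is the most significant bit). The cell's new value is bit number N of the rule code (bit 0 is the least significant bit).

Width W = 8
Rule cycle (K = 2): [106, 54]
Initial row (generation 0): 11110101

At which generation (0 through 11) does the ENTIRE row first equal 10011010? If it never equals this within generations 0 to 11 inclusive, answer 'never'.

Answer: 1

Derivation:
Gen 0: 11110101
Gen 1 (rule 106): 10011010
Gen 2 (rule 54): 11100111
Gen 3 (rule 106): 10101101
Gen 4 (rule 54): 11110011
Gen 5 (rule 106): 10010111
Gen 6 (rule 54): 11111000
Gen 7 (rule 106): 10001000
Gen 8 (rule 54): 11011100
Gen 9 (rule 106): 11110100
Gen 10 (rule 54): 00001110
Gen 11 (rule 106): 00011010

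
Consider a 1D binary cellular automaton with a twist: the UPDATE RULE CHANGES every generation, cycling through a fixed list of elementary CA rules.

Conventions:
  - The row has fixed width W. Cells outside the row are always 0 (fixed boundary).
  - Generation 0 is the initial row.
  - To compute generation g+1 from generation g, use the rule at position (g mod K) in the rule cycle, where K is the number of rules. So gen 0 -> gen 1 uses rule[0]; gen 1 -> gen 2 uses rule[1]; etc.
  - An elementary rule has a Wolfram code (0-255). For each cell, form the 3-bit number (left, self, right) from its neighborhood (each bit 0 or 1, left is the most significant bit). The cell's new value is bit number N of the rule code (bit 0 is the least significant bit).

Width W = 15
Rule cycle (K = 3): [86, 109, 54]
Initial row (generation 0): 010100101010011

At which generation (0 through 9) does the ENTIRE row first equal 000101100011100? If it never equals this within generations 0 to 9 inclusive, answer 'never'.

Gen 0: 010100101010011
Gen 1 (rule 86): 110111101011101
Gen 2 (rule 109): 111100111110111
Gen 3 (rule 54): 000011000001000
Gen 4 (rule 86): 000101100011100
Gen 5 (rule 109): 110111101010101
Gen 6 (rule 54): 001000011111111
Gen 7 (rule 86): 011100100000001
Gen 8 (rule 109): 010100101111101
Gen 9 (rule 54): 111111110000011

Answer: 4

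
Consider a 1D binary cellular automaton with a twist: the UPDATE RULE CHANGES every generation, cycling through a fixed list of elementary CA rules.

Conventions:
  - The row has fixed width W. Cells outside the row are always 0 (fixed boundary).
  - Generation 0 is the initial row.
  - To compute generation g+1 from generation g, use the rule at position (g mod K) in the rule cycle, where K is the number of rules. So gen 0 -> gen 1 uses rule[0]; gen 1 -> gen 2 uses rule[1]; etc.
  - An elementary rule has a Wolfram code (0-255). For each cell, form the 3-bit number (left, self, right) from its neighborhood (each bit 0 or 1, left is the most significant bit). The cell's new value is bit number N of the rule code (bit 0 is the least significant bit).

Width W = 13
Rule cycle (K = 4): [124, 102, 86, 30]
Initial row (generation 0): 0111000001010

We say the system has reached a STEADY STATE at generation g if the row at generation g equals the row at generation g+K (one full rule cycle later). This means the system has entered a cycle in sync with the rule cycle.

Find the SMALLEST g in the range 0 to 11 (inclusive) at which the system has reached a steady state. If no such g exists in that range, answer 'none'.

Answer: none

Derivation:
Gen 0: 0111000001010
Gen 1 (rule 124): 0101100001111
Gen 2 (rule 102): 1110100010001
Gen 3 (rule 86): 0010110111011
Gen 4 (rule 30): 0110100100010
Gen 5 (rule 124): 0111110110011
Gen 6 (rule 102): 1000011010101
Gen 7 (rule 86): 1100101010101
Gen 8 (rule 30): 1011101010101
Gen 9 (rule 124): 1110111111111
Gen 10 (rule 102): 0011000000001
Gen 11 (rule 86): 0101100000011
Gen 12 (rule 30): 1101010000110
Gen 13 (rule 124): 1111111000111
Gen 14 (rule 102): 0000001001001
Gen 15 (rule 86): 0000011111111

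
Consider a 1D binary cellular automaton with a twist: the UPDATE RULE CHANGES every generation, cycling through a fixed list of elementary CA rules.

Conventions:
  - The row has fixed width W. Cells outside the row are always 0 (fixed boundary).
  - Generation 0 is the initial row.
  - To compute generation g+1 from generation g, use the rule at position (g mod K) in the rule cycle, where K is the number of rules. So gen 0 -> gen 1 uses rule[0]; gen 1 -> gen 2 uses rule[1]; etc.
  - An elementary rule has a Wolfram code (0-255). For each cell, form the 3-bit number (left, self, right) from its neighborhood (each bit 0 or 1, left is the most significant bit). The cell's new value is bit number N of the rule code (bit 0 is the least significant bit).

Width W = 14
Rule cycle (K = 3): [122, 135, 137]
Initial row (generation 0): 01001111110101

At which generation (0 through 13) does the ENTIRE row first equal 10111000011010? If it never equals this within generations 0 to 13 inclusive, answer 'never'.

Answer: 1

Derivation:
Gen 0: 01001111110101
Gen 1 (rule 122): 10111000011010
Gen 2 (rule 135): 10010011100010
Gen 3 (rule 137): 00000011001000
Gen 4 (rule 122): 00000111110100
Gen 5 (rule 135): 11111011100101
Gen 6 (rule 137): 11110011000000
Gen 7 (rule 122): 10011111100000
Gen 8 (rule 135): 10101111001111
Gen 9 (rule 137): 00001110001110
Gen 10 (rule 122): 00011011011011
Gen 11 (rule 135): 11100000000000
Gen 12 (rule 137): 11001111111111
Gen 13 (rule 122): 11111000000001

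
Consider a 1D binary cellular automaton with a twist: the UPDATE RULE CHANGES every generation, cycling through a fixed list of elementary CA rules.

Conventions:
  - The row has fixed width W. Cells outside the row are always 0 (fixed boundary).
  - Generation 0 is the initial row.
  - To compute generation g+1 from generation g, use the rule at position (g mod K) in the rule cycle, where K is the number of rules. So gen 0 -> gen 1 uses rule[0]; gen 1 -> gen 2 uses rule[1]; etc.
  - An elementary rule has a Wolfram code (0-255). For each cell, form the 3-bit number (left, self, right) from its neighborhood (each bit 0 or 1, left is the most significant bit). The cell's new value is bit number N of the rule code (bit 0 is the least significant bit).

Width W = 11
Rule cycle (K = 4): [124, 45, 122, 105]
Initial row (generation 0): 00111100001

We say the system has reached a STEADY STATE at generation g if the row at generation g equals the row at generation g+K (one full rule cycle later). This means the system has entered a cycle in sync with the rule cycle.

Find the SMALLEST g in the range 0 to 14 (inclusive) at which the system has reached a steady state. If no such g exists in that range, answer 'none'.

Gen 0: 00111100001
Gen 1 (rule 124): 00100110001
Gen 2 (rule 45): 10100100101
Gen 3 (rule 122): 01011011010
Gen 4 (rule 105): 00111111100
Gen 5 (rule 124): 00100000110
Gen 6 (rule 45): 10101110100
Gen 7 (rule 122): 01011011010
Gen 8 (rule 105): 00111111100
Gen 9 (rule 124): 00100000110
Gen 10 (rule 45): 10101110100
Gen 11 (rule 122): 01011011010
Gen 12 (rule 105): 00111111100
Gen 13 (rule 124): 00100000110
Gen 14 (rule 45): 10101110100
Gen 15 (rule 122): 01011011010
Gen 16 (rule 105): 00111111100
Gen 17 (rule 124): 00100000110
Gen 18 (rule 45): 10101110100

Answer: 3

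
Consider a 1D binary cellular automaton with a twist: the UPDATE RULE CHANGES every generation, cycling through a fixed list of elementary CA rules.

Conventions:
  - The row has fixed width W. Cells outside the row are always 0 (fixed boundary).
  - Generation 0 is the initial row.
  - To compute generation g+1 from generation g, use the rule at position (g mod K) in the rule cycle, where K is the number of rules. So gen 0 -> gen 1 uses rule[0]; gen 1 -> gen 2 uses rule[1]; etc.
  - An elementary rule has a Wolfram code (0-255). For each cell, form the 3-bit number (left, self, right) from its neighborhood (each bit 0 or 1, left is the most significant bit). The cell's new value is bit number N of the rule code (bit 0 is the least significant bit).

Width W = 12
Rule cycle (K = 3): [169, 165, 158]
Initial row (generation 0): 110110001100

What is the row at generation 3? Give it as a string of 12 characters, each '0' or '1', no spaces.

Answer: 101001110111

Derivation:
Gen 0: 110110001100
Gen 1 (rule 169): 101100101001
Gen 2 (rule 165): 110000111001
Gen 3 (rule 158): 101001110111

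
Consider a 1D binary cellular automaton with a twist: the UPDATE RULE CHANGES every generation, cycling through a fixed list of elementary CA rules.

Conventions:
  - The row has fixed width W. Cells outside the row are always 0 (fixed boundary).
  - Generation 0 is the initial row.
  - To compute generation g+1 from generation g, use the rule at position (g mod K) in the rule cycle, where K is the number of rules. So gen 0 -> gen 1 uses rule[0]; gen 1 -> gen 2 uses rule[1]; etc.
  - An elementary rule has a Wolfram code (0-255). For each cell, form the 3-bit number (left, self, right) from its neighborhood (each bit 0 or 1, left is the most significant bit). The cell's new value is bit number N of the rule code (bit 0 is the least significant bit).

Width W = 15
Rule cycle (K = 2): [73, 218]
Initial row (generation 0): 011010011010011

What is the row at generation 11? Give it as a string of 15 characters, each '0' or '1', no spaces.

Answer: 101011011011011

Derivation:
Gen 0: 011010011010011
Gen 1 (rule 73): 011000011000011
Gen 2 (rule 218): 111100111100111
Gen 3 (rule 73): 100100100100101
Gen 4 (rule 218): 011011011011000
Gen 5 (rule 73): 011011011011011
Gen 6 (rule 218): 111011011011011
Gen 7 (rule 73): 101011011011011
Gen 8 (rule 218): 000011011011011
Gen 9 (rule 73): 111011011011011
Gen 10 (rule 218): 111011011011011
Gen 11 (rule 73): 101011011011011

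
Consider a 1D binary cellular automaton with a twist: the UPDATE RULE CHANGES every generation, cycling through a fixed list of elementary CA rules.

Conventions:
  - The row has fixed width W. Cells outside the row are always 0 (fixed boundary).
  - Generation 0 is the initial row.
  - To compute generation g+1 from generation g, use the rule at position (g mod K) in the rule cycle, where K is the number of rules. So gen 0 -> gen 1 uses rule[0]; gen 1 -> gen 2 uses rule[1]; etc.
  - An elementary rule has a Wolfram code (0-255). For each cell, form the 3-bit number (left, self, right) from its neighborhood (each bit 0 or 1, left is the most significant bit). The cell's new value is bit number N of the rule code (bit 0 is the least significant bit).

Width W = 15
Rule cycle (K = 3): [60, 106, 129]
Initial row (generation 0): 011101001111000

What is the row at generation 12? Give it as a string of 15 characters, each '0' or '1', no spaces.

Answer: 111000100100111

Derivation:
Gen 0: 011101001111000
Gen 1 (rule 60): 010011101000100
Gen 2 (rule 106): 100110110001000
Gen 3 (rule 129): 000000000100011
Gen 4 (rule 60): 000000000110010
Gen 5 (rule 106): 000000001110100
Gen 6 (rule 129): 111111100100001
Gen 7 (rule 60): 100000010110001
Gen 8 (rule 106): 000000101110010
Gen 9 (rule 129): 111110000100000
Gen 10 (rule 60): 100001000110000
Gen 11 (rule 106): 000010001110000
Gen 12 (rule 129): 111000100100111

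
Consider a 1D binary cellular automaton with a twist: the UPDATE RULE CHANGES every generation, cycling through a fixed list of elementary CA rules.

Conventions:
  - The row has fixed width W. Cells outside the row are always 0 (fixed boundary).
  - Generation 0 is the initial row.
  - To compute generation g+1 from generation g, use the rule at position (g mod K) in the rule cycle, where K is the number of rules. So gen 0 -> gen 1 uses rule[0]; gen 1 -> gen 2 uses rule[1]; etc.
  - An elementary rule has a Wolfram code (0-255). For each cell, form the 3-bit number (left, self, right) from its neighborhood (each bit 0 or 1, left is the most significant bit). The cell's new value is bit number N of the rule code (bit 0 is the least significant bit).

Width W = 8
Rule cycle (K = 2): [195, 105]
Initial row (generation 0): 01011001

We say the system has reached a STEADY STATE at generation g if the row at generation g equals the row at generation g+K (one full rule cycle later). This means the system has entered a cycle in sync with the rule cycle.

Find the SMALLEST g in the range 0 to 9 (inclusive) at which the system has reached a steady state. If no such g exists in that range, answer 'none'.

Gen 0: 01011001
Gen 1 (rule 195): 10001010
Gen 2 (rule 105): 00100100
Gen 3 (rule 195): 11001001
Gen 4 (rule 105): 11000000
Gen 5 (rule 195): 01011111
Gen 6 (rule 105): 00110001
Gen 7 (rule 195): 11010110
Gen 8 (rule 105): 11101110
Gen 9 (rule 195): 01100110
Gen 10 (rule 105): 01100110
Gen 11 (rule 195): 10101010

Answer: none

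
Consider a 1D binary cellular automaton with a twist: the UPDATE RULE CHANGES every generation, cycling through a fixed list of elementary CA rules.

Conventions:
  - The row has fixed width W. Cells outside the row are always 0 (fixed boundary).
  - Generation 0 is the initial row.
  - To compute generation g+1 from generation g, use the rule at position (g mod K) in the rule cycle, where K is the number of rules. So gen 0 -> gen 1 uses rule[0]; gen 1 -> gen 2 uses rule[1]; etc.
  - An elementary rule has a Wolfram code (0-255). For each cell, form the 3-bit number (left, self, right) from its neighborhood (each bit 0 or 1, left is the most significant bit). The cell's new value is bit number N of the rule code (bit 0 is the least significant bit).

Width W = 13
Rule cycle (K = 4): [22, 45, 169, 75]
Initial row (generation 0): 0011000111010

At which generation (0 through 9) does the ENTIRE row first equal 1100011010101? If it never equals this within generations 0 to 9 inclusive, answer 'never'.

Gen 0: 0011000111010
Gen 1 (rule 22): 0100101000011
Gen 2 (rule 45): 0100111011010
Gen 3 (rule 169): 0000110110100
Gen 4 (rule 75): 1111110110001
Gen 5 (rule 22): 0000000001011
Gen 6 (rule 45): 1111111101110
Gen 7 (rule 169): 1111111011100
Gen 8 (rule 75): 1000001010101
Gen 9 (rule 22): 1100011010101

Answer: 9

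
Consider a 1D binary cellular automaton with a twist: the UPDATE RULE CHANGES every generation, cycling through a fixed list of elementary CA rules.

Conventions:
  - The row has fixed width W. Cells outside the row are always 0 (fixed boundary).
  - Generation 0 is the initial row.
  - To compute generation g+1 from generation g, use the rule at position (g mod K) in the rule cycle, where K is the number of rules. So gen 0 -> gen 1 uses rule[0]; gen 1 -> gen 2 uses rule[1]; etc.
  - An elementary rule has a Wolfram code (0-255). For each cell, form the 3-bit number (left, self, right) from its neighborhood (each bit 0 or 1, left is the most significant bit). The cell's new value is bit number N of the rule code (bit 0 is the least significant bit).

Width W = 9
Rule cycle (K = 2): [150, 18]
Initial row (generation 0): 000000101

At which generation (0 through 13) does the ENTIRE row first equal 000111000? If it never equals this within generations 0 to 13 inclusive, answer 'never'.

Answer: 3

Derivation:
Gen 0: 000000101
Gen 1 (rule 150): 000001101
Gen 2 (rule 18): 000010000
Gen 3 (rule 150): 000111000
Gen 4 (rule 18): 001000100
Gen 5 (rule 150): 011101110
Gen 6 (rule 18): 100000001
Gen 7 (rule 150): 110000011
Gen 8 (rule 18): 001000100
Gen 9 (rule 150): 011101110
Gen 10 (rule 18): 100000001
Gen 11 (rule 150): 110000011
Gen 12 (rule 18): 001000100
Gen 13 (rule 150): 011101110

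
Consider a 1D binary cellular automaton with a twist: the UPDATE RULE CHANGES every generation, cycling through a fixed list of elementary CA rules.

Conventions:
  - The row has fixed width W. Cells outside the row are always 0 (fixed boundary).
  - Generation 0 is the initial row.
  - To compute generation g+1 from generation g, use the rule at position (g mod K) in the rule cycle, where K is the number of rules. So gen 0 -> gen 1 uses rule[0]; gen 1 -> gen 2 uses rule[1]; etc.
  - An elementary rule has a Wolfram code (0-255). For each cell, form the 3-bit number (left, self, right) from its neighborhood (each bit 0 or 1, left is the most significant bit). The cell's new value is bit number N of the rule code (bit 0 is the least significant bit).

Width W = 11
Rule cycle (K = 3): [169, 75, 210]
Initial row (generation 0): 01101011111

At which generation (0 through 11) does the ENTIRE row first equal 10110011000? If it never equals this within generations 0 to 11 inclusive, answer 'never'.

Gen 0: 01101011111
Gen 1 (rule 169): 01010111110
Gen 2 (rule 75): 10000100010
Gen 3 (rule 210): 01001010101
Gen 4 (rule 169): 00000101010
Gen 5 (rule 75): 11111000000
Gen 6 (rule 210): 01111100000
Gen 7 (rule 169): 01111001111
Gen 8 (rule 75): 11001011001
Gen 9 (rule 210): 01110001110
Gen 10 (rule 169): 01100101100
Gen 11 (rule 75): 11101001101

Answer: never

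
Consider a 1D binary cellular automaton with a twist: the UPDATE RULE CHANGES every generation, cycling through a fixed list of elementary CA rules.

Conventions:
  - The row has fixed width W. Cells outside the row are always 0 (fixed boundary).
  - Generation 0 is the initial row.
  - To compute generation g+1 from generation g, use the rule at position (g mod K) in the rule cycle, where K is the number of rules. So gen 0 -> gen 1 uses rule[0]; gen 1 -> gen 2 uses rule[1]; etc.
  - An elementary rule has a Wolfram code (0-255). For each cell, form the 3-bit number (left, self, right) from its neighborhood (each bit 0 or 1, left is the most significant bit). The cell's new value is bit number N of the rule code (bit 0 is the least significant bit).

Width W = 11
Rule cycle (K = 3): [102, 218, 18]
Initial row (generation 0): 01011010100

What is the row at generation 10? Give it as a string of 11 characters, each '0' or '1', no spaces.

Answer: 00011000110

Derivation:
Gen 0: 01011010100
Gen 1 (rule 102): 11101111100
Gen 2 (rule 218): 11101111110
Gen 3 (rule 18): 00000000001
Gen 4 (rule 102): 00000000011
Gen 5 (rule 218): 00000000111
Gen 6 (rule 18): 00000001000
Gen 7 (rule 102): 00000011000
Gen 8 (rule 218): 00000111100
Gen 9 (rule 18): 00001000010
Gen 10 (rule 102): 00011000110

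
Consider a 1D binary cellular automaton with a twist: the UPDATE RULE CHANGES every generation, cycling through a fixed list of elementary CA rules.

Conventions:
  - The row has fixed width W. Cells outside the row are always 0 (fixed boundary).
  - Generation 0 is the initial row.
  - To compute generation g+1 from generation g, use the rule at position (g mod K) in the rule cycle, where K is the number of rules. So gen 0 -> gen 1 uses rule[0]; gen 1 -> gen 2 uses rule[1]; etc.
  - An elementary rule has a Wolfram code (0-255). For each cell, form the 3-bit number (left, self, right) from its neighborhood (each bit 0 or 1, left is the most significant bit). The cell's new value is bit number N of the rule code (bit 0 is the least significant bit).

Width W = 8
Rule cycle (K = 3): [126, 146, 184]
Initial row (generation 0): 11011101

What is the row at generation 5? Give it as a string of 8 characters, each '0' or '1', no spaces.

Answer: 01110000

Derivation:
Gen 0: 11011101
Gen 1 (rule 126): 11110111
Gen 2 (rule 146): 01100010
Gen 3 (rule 184): 01010001
Gen 4 (rule 126): 11111011
Gen 5 (rule 146): 01110000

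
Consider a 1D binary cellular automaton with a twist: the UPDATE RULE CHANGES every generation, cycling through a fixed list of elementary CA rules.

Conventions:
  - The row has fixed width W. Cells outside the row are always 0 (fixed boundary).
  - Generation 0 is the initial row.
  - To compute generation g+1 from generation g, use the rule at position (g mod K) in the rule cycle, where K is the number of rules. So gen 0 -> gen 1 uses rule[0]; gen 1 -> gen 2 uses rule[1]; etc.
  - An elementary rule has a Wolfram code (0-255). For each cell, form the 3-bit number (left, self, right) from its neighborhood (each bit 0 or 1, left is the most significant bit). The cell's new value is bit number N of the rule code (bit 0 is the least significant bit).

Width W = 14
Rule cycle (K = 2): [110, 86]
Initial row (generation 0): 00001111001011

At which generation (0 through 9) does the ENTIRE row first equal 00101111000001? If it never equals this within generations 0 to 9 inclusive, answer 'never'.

Gen 0: 00001111001011
Gen 1 (rule 110): 00011001011111
Gen 2 (rule 86): 00101111000001
Gen 3 (rule 110): 01111001000011
Gen 4 (rule 86): 10001111100101
Gen 5 (rule 110): 10011000101111
Gen 6 (rule 86): 11101101100001
Gen 7 (rule 110): 10111111100011
Gen 8 (rule 86): 10000000110101
Gen 9 (rule 110): 10000001111111

Answer: 2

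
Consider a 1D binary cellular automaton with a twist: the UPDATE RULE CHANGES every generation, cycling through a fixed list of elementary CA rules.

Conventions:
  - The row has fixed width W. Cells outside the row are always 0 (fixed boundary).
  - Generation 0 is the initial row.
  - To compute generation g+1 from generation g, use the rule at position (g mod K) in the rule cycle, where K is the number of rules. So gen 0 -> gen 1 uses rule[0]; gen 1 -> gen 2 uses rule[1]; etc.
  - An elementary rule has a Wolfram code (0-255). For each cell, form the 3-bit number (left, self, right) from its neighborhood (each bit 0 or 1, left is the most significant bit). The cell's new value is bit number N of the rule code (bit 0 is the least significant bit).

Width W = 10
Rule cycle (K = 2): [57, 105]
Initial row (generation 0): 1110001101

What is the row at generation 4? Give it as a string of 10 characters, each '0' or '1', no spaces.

Answer: 1110000111

Derivation:
Gen 0: 1110001101
Gen 1 (rule 57): 1001101010
Gen 2 (rule 105): 0001110100
Gen 3 (rule 57): 1101001011
Gen 4 (rule 105): 1110000111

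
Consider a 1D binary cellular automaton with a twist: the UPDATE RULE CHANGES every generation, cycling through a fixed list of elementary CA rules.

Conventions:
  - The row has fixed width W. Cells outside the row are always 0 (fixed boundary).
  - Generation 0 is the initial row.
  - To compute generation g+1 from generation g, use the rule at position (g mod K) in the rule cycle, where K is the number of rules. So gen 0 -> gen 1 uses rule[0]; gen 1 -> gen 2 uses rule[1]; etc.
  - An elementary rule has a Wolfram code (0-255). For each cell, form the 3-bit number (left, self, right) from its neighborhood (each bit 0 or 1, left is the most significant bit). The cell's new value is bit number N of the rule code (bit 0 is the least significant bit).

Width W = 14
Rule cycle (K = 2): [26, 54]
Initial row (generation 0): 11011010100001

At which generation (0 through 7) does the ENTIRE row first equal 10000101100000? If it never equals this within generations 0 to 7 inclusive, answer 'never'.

Answer: 3

Derivation:
Gen 0: 11011010100001
Gen 1 (rule 26): 10010000010010
Gen 2 (rule 54): 11111000111111
Gen 3 (rule 26): 10000101100000
Gen 4 (rule 54): 11001110010000
Gen 5 (rule 26): 10111001101000
Gen 6 (rule 54): 11000110011100
Gen 7 (rule 26): 10101101110010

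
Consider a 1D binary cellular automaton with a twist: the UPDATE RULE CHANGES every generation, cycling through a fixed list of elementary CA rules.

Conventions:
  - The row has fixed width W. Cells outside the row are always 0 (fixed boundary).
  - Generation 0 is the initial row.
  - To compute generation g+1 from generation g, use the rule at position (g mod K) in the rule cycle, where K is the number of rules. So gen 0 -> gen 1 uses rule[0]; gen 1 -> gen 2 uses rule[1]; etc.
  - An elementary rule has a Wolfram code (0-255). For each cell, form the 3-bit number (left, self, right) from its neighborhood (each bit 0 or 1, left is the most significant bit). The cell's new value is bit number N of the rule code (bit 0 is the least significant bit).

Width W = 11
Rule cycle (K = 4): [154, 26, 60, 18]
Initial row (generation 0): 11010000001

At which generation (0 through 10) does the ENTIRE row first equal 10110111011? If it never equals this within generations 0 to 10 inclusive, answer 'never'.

Gen 0: 11010000001
Gen 1 (rule 154): 10001000010
Gen 2 (rule 26): 01010100101
Gen 3 (rule 60): 01111110111
Gen 4 (rule 18): 10000000000
Gen 5 (rule 154): 01000000000
Gen 6 (rule 26): 10100000000
Gen 7 (rule 60): 11110000000
Gen 8 (rule 18): 00001000000
Gen 9 (rule 154): 00010100000
Gen 10 (rule 26): 00100010000

Answer: never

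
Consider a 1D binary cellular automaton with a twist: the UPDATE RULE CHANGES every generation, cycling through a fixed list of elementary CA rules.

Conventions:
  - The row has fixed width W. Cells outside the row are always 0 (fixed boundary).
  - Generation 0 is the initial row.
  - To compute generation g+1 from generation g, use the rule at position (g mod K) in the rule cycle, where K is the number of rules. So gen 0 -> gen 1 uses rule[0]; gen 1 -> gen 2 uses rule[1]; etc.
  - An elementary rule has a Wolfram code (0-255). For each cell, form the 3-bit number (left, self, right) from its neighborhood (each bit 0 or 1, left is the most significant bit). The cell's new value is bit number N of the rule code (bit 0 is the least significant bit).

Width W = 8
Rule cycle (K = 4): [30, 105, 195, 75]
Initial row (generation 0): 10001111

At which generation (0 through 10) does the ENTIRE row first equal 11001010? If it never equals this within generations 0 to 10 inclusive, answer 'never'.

Gen 0: 10001111
Gen 1 (rule 30): 11011000
Gen 2 (rule 105): 11111011
Gen 3 (rule 195): 01111001
Gen 4 (rule 75): 11001010
Gen 5 (rule 30): 10111011
Gen 6 (rule 105): 01101111
Gen 7 (rule 195): 10100111
Gen 8 (rule 75): 00001101
Gen 9 (rule 30): 00011001
Gen 10 (rule 105): 11011000

Answer: 4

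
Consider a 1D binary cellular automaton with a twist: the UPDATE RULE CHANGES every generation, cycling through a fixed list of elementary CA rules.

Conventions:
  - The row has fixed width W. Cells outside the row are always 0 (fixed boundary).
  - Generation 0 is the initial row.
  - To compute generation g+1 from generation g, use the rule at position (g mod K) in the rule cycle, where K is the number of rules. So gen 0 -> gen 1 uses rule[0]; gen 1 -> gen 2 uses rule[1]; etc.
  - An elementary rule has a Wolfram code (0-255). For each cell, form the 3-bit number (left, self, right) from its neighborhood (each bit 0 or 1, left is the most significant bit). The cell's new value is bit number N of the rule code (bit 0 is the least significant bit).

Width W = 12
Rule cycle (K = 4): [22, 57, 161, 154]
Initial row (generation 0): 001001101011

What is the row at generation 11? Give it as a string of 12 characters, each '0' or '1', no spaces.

Gen 0: 001001101011
Gen 1 (rule 22): 011110001000
Gen 2 (rule 57): 010001100111
Gen 3 (rule 161): 000100000010
Gen 4 (rule 154): 001010000101
Gen 5 (rule 22): 011011001101
Gen 6 (rule 57): 010110101010
Gen 7 (rule 161): 001001010100
Gen 8 (rule 154): 010110000010
Gen 9 (rule 22): 110001000111
Gen 10 (rule 57): 101100110100
Gen 11 (rule 161): 010000001001

Answer: 010000001001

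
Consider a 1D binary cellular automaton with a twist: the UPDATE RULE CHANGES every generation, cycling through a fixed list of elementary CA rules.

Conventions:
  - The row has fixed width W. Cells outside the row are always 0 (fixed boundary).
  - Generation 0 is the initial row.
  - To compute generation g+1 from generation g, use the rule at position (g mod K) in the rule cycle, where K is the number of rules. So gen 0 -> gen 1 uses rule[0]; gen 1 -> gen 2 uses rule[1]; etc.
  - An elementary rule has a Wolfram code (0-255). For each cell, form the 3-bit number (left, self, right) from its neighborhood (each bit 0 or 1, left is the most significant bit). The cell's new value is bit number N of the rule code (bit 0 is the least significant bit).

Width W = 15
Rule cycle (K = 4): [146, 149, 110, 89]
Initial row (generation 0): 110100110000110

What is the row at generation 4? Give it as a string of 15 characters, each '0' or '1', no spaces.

Gen 0: 110100110000110
Gen 1 (rule 146): 000011001001001
Gen 2 (rule 149): 111000101101101
Gen 3 (rule 110): 101001111111111
Gen 4 (rule 89): 000101000000001

Answer: 000101000000001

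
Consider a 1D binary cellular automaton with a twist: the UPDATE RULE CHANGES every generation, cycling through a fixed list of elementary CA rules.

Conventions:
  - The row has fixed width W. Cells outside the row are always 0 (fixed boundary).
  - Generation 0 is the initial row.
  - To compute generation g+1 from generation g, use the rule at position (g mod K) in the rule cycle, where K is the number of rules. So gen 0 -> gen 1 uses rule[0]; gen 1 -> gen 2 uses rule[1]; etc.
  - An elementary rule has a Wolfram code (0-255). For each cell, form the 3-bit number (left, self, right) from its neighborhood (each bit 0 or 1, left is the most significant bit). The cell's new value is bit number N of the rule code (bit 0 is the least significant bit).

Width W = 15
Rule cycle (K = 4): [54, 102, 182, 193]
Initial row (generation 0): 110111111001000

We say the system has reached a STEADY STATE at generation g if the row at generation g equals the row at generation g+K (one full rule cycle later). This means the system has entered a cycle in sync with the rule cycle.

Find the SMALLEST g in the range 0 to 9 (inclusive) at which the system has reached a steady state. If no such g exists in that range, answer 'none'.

Gen 0: 110111111001000
Gen 1 (rule 54): 001000000111100
Gen 2 (rule 102): 011000001000100
Gen 3 (rule 182): 100100011101110
Gen 4 (rule 193): 000001001100110
Gen 5 (rule 54): 000011110011001
Gen 6 (rule 102): 000100010101011
Gen 7 (rule 182): 001110111111100
Gen 8 (rule 193): 100110011111101
Gen 9 (rule 54): 111001100000011
Gen 10 (rule 102): 001010100000101
Gen 11 (rule 182): 011111110001111
Gen 12 (rule 193): 001111110100111
Gen 13 (rule 54): 010000001111000

Answer: none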